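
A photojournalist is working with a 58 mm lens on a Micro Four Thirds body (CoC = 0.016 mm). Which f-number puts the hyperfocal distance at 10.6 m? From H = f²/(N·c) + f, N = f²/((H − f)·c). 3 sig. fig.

f/19.9

Rearrange H = f²/(N·c) + f for N: N = f² / ((H − f)·c).
N = 58² / ((10600 − 58) × 0.016) = 3364 / 168.7 ≈ 19.9.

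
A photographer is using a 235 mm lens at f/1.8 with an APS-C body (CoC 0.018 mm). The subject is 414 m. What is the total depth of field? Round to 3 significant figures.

214 m

Hyperfocal distance H = f²/(N·c) + f = 235²/(1.8 × 0.018) + 235 = 55225/0.0324 + 235 ≈ 1704710.3 mm ≈ 1705 m.
Near limit Dn = s·(H − f)/(H + s − 2f) = 414000 × (1704710.3 − 235) / (1704710.3 + 414000 − 2 × 235) = 414000 × 1704475.3 / 2118240.3 ≈ 333132 mm.
Far limit Df = s·(H − f)/(H − s) = 414000 × (1704710.3 − 235) / (1704710.3 − 414000) = 414000 × 1704475.3 / 1290710.3 ≈ 546717 mm.
Depth of field = Df − Dn = 546717 − 333132 ≈ 213585 mm ≈ 214 m.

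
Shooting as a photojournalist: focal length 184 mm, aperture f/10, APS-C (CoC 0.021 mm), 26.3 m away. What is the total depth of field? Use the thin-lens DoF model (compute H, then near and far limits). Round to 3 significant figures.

Hyperfocal distance H = f²/(N·c) + f = 184²/(10 × 0.021) + 184 = 33856/0.21 + 184 ≈ 161403.0 mm ≈ 161.4 m.
Near limit Dn = s·(H − f)/(H + s − 2f) = 26300 × (161403.0 − 184) / (161403.0 + 26300 − 2 × 184) = 26300 × 161219.0 / 187335.0 ≈ 22633.6 mm.
Far limit Df = s·(H − f)/(H − s) = 26300 × (161403.0 − 184) / (161403.0 − 26300) = 26300 × 161219.0 / 135103.0 ≈ 31383.9 mm.
Depth of field = Df − Dn = 31383.9 − 22633.6 ≈ 8750.3 mm ≈ 8.75 m.

8.75 m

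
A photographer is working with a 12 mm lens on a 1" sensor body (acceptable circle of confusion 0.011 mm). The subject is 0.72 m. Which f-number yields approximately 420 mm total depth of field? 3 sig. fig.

Write h = H − f = f²/(N·c). The thin-lens limits are Dn = s·h/(h + (s−f)) and Df = s·h/(h − (s−f)), so DoF = Df − Dn = 2·s·(s−f)·h / (h² − (s−f)²).
That is a quadratic in h: DoF·h² − 2·s·(s−f)·h − DoF·(s−f)² = 0 ⇒ h = (s−f)·(s + √(s² + DoF²)) / DoF = 708 × (720 + √(720² + 420²)) / 420 = 708 × (720 + 833.547) / 420 ≈ 2618.8 mm.
Then N = f²/(c·h) = 12² / (0.011 × 2618.8) = 144 / 28.807 ≈ 5.

f/5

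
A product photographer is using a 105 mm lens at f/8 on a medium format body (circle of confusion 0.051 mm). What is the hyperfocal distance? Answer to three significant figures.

Hyperfocal distance H = f²/(N·c) + f = 105²/(8 × 0.051) + 105 = 11025/0.408 + 105 ≈ 27127.1 mm ≈ 27.1 m.

27.1 m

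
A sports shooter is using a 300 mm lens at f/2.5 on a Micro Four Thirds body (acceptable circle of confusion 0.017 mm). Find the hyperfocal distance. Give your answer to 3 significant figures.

2120 m

Hyperfocal distance H = f²/(N·c) + f = 300²/(2.5 × 0.017) + 300 = 90000/0.0425 + 300 ≈ 2117947.1 mm ≈ 2120 m.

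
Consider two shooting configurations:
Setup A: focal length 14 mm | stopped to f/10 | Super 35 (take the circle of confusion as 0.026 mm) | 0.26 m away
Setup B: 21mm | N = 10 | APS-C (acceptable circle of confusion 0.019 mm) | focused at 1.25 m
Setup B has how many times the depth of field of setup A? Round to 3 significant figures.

Setup A: H = 14²/(10×0.026) + 14 ≈ 767.8 mm; DoF = Df − Dn = 385.94 − 196.03 ≈ 189.91 mm.
Setup B: H = 21²/(10×0.019) + 21 ≈ 2342.1 mm; DoF = Df − Dn = 2656.8 − 817.3 ≈ 1839.5 mm.
Ratio = 1839.5 / 189.91 ≈ 9.69.

9.69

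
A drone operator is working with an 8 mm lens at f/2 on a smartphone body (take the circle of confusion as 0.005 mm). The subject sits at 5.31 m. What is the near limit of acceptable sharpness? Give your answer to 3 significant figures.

2.90 m

Hyperfocal distance H = f²/(N·c) + f = 8²/(2 × 0.005) + 8 = 64/0.01 + 8 ≈ 6408.0 mm ≈ 6.408 m.
Near limit Dn = s·(H − f)/(H + s − 2f) = 5310 × (6408.0 − 8) / (6408.0 + 5310 − 2 × 8) = 5310 × 6400.0 / 11702.0 ≈ 2904.1 mm ≈ 2.90 m.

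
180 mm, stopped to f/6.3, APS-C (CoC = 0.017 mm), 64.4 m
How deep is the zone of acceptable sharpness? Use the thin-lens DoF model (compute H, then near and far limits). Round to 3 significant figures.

Hyperfocal distance H = f²/(N·c) + f = 180²/(6.3 × 0.017) + 180 = 32400/0.1071 + 180 ≈ 302701.0 mm ≈ 302.7 m.
Near limit Dn = s·(H − f)/(H + s − 2f) = 64400 × (302701.0 − 180) / (302701.0 + 64400 − 2 × 180) = 64400 × 302521.0 / 366741.0 ≈ 53123 mm.
Far limit Df = s·(H − f)/(H − s) = 64400 × (302701.0 − 180) / (302701.0 − 64400) = 64400 × 302521.0 / 238301.0 ≈ 81755 mm.
Depth of field = Df − Dn = 81755 − 53123 ≈ 28632 mm ≈ 28.6 m.

28.6 m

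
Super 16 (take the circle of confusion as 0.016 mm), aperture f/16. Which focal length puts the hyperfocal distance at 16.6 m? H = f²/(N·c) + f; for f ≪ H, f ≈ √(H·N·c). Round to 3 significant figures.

65.1 mm

From H = f²/(N·c) + f, with f ≪ H: f ≈ √(H·N·c) = √(16600 × 16 × 0.016) = √4249.6 ≈ 65.19 mm.
Exact: f² + N·c·f − N·c·H = 0 ⇒ f = (−N·c + √((N·c)² + 4·N·c·H))/2 = (−0.256 + √16998)/2 ≈ 65.061 mm ≈ 65.1 mm.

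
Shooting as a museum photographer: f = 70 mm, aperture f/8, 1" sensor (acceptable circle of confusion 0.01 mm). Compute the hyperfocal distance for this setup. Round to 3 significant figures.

61.3 m

Hyperfocal distance H = f²/(N·c) + f = 70²/(8 × 0.01) + 70 = 4900/0.08 + 70 ≈ 61320.0 mm ≈ 61.3 m.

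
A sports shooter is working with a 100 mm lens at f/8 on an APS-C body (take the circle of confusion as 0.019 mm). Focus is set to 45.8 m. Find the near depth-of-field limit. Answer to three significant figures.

Hyperfocal distance H = f²/(N·c) + f = 100²/(8 × 0.019) + 100 = 10000/0.152 + 100 ≈ 65889.5 mm ≈ 65.89 m.
Near limit Dn = s·(H − f)/(H + s − 2f) = 45800 × (65889.5 − 100) / (65889.5 + 45800 − 2 × 100) = 45800 × 65789.5 / 111489.5 ≈ 27026 mm ≈ 27.0 m.

27.0 m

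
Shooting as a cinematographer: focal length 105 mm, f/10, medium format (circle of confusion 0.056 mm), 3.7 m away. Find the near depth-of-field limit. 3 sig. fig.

3.13 m

Hyperfocal distance H = f²/(N·c) + f = 105²/(10 × 0.056) + 105 = 11025/0.56 + 105 ≈ 19792.5 mm ≈ 19.79 m.
Near limit Dn = s·(H − f)/(H + s − 2f) = 3700 × (19792.5 − 105) / (19792.5 + 3700 − 2 × 105) = 3700 × 19687.5 / 23282.5 ≈ 3128.7 mm ≈ 3.13 m.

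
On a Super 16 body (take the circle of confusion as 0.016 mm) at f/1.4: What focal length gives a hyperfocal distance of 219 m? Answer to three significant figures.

From H = f²/(N·c) + f, with f ≪ H: f ≈ √(H·N·c) = √(219000 × 1.4 × 0.016) = √4905.6 ≈ 70.04 mm.
The +f correction barely moves this — solving exactly, f² + N·c·f − N·c·H = 0 ⇒ f = (−N·c + √((N·c)² + 4·N·c·H))/2 = (−0.0224 + √19622)/2 ≈ 70.029 mm, so f ≈ 70.0 mm.

70.0 mm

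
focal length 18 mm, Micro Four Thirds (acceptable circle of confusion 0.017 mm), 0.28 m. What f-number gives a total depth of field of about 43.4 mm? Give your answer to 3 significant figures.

Write h = H − f = f²/(N·c). The thin-lens limits are Dn = s·h/(h + (s−f)) and Df = s·h/(h − (s−f)), so DoF = Df − Dn = 2·s·(s−f)·h / (h² − (s−f)²).
That is a quadratic in h: DoF·h² − 2·s·(s−f)·h − DoF·(s−f)² = 0 ⇒ h = (s−f)·(s + √(s² + DoF²)) / DoF = 262 × (280 + √(280² + 43.4²)) / 43.4 = 262 × (280 + 283.344) / 43.4 ≈ 3400.8 mm.
Then N = f²/(c·h) = 18² / (0.017 × 3400.8) = 324 / 57.814 ≈ 5.60.

f/5.60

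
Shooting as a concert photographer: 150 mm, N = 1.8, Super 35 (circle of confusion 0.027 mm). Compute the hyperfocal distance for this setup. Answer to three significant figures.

463 m

Hyperfocal distance H = f²/(N·c) + f = 150²/(1.8 × 0.027) + 150 = 22500/0.0486 + 150 ≈ 463113.0 mm ≈ 463 m.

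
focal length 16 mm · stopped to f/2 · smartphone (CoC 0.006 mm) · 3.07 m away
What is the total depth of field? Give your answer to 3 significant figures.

Hyperfocal distance H = f²/(N·c) + f = 16²/(2 × 0.006) + 16 = 256/0.012 + 16 ≈ 21349.3 mm ≈ 21.35 m.
Near limit Dn = s·(H − f)/(H + s − 2f) = 3070 × (21349.3 − 16) / (21349.3 + 3070 − 2 × 16) = 3070 × 21333.3 / 24387.3 ≈ 2685.55 mm.
Far limit Df = s·(H − f)/(H − s) = 3070 × (21349.3 − 16) / (21349.3 − 3070) = 3070 × 21333.3 / 18279.3 ≈ 3582.92 mm.
Depth of field = Df − Dn = 3582.92 − 2685.55 ≈ 897.37 mm ≈ 0.897 m.

0.897 m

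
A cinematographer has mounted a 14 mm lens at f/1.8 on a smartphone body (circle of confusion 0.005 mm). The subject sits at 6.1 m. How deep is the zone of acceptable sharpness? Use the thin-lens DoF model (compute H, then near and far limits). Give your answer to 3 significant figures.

3.70 m

Hyperfocal distance H = f²/(N·c) + f = 14²/(1.8 × 0.005) + 14 = 196/0.009 + 14 ≈ 21791.8 mm ≈ 21.79 m.
Near limit Dn = s·(H − f)/(H + s − 2f) = 6100 × (21791.8 − 14) / (21791.8 + 6100 − 2 × 14) = 6100 × 21777.8 / 27863.8 ≈ 4767.6 mm.
Far limit Df = s·(H − f)/(H − s) = 6100 × (21791.8 − 14) / (21791.8 − 6100) = 6100 × 21777.8 / 15691.8 ≈ 8465.9 mm.
Depth of field = Df − Dn = 8465.9 − 4767.6 ≈ 3698.3 mm ≈ 3.70 m.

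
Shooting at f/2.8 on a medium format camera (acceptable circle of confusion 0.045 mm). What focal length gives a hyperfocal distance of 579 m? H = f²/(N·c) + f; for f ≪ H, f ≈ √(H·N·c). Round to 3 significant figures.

270 mm

From H = f²/(N·c) + f, with f ≪ H: f ≈ √(H·N·c) = √(579000 × 2.8 × 0.045) = √72954 ≈ 270.1 mm.
The +f correction barely moves this — solving exactly, f² + N·c·f − N·c·H = 0 ⇒ f = (−N·c + √((N·c)² + 4·N·c·H))/2 = (−0.126 + √291816)/2 ≈ 270.04 mm, so f ≈ 270 mm.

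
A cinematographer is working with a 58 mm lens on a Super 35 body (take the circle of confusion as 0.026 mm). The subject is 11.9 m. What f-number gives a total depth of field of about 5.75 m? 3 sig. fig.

Write h = H − f = f²/(N·c). The thin-lens limits are Dn = s·h/(h + (s−f)) and Df = s·h/(h − (s−f)), so DoF = Df − Dn = 2·s·(s−f)·h / (h² − (s−f)²).
That is a quadratic in h: DoF·h² − 2·s·(s−f)·h − DoF·(s−f)² = 0 ⇒ h = (s−f)·(s + √(s² + DoF²)) / DoF = 11842 × (11900 + √(11900² + 5750²)) / 5750 = 11842 × (11900 + 13216.4) / 5750 ≈ 51727 mm.
Then N = f²/(c·h) = 58² / (0.026 × 51727) = 3364 / 1344.9 ≈ 2.50.

f/2.50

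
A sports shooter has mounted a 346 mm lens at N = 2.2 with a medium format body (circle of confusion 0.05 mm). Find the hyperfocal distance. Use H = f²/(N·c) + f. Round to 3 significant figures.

Hyperfocal distance H = f²/(N·c) + f = 346²/(2.2 × 0.05) + 346 = 119716/0.11 + 346 ≈ 1088673.3 mm ≈ 1090 m.

1090 m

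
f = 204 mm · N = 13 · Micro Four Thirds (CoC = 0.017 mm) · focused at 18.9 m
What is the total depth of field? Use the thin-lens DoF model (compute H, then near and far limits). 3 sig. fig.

Hyperfocal distance H = f²/(N·c) + f = 204²/(13 × 0.017) + 204 = 41616/0.221 + 204 ≈ 188511.7 mm ≈ 188.5 m.
Near limit Dn = s·(H − f)/(H + s − 2f) = 18900 × (188511.7 − 204) / (188511.7 + 18900 − 2 × 204) = 18900 × 188307.7 / 207003.7 ≈ 17193.0 mm.
Far limit Df = s·(H − f)/(H − s) = 18900 × (188511.7 − 204) / (188511.7 − 18900) = 18900 × 188307.7 / 169611.7 ≈ 20983.3 mm.
Depth of field = Df − Dn = 20983.3 − 17193.0 ≈ 3790.3 mm ≈ 3.79 m.

3.79 m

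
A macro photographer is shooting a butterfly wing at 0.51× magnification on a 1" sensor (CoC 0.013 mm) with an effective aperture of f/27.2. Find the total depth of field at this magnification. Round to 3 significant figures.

2.72 mm

At magnification m, DoF ≈ 2·N_eff·c/m² = 2 × 27.2 × 0.013 / 0.51² = 0.7072 / 0.2601 ≈ 2.72 mm.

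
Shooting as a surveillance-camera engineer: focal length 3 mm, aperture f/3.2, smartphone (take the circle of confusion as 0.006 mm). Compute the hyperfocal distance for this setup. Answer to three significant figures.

472 mm

Hyperfocal distance H = f²/(N·c) + f = 3²/(3.2 × 0.006) + 3 = 9/0.0192 + 3 ≈ 471.7 mm ≈ 0.472 m.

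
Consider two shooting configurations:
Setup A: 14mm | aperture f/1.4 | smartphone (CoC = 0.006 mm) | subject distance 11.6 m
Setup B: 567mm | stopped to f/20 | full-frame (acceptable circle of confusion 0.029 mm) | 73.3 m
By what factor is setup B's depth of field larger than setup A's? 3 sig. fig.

Setup A: H = 14²/(1.4×0.006) + 14 ≈ 23347.3 mm; DoF = Df − Dn = 23041 − 7751 ≈ 15290 mm.
Setup B: H = 567²/(20×0.029) + 567 ≈ 554858.4 mm; DoF = Df − Dn = 84371 − 64797 ≈ 19574 mm.
Ratio = 19574 / 15290 ≈ 1.28.

1.28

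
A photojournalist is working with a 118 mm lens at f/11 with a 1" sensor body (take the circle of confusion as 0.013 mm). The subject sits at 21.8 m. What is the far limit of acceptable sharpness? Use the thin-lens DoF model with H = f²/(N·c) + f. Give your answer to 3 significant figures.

Hyperfocal distance H = f²/(N·c) + f = 118²/(11 × 0.013) + 118 = 13924/0.143 + 118 ≈ 97488.6 mm ≈ 97.49 m.
Far limit Df = s·(H − f)/(H − s) = 21800 × (97488.6 − 118) / (97488.6 − 21800) = 21800 × 97370.6 / 75688.6 ≈ 28045 mm ≈ 28.0 m.

28.0 m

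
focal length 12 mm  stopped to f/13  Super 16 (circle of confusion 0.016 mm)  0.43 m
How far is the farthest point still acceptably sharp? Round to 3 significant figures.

Hyperfocal distance H = f²/(N·c) + f = 12²/(13 × 0.016) + 12 = 144/0.208 + 12 ≈ 704.3 mm ≈ 0.704 m.
Far limit Df = s·(H − f)/(H − s) = 430 × (704.3 − 12) / (704.3 − 430) = 430 × 692.3 / 274.3 ≈ 1085.2 mm ≈ 1.09 m.

1.09 m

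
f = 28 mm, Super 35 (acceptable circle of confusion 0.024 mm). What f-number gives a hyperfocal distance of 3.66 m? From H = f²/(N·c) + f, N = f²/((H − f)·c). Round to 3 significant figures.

Rearrange H = f²/(N·c) + f for N: N = f² / ((H − f)·c).
N = 28² / ((3660 − 28) × 0.024) = 784 / 87.17 ≈ 8.99.

f/8.99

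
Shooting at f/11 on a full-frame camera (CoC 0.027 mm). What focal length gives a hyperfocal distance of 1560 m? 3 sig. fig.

From H = f²/(N·c) + f, with f ≪ H: f ≈ √(H·N·c) = √(1560000 × 11 × 0.027) = √463320 ≈ 680.7 mm.
The +f correction barely moves this — solving exactly, f² + N·c·f − N·c·H = 0 ⇒ f = (−N·c + √((N·c)² + 4·N·c·H))/2 = (−0.297 + √1853280)/2 ≈ 680.53 mm, so f ≈ 681 mm.

681 mm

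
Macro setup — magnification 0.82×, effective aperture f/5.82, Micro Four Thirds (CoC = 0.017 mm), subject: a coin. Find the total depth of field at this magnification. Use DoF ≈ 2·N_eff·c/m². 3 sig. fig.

0.294 mm

At magnification m, DoF ≈ 2·N_eff·c/m² = 2 × 5.82 × 0.017 / 0.82² = 0.1979 / 0.6724 ≈ 0.294 mm.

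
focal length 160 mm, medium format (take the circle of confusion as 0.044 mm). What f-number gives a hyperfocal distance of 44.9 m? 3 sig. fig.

f/13

Rearrange H = f²/(N·c) + f for N: N = f² / ((H − f)·c).
N = 160² / ((44900 − 160) × 0.044) = 25600 / 1969 ≈ 13.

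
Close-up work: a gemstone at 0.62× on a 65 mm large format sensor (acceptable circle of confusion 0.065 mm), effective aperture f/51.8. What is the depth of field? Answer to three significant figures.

At magnification m, DoF ≈ 2·N_eff·c/m² = 2 × 51.8 × 0.065 / 0.62² = 6.734 / 0.3844 ≈ 17.5 mm.

17.5 mm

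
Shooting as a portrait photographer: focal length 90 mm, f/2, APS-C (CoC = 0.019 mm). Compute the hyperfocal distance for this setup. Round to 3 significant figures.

213 m

Hyperfocal distance H = f²/(N·c) + f = 90²/(2 × 0.019) + 90 = 8100/0.038 + 90 ≈ 213247.9 mm ≈ 213 m.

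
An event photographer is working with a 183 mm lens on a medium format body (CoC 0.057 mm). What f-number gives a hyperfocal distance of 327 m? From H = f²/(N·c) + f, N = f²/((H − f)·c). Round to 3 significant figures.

f/1.80

Rearrange H = f²/(N·c) + f for N: N = f² / ((H − f)·c).
N = 183² / ((327000 − 183) × 0.057) = 33489 / 18629 ≈ 1.80.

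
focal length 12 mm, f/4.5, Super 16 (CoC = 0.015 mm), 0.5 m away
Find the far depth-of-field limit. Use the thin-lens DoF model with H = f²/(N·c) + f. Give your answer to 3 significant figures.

0.648 m

Hyperfocal distance H = f²/(N·c) + f = 12²/(4.5 × 0.015) + 12 = 144/0.0675 + 12 ≈ 2145.3 mm ≈ 2.145 m.
Far limit Df = s·(H − f)/(H − s) = 500 × (2145.3 − 12) / (2145.3 − 500) = 500 × 2133.3 / 1645.3 ≈ 648.30 mm ≈ 0.648 m.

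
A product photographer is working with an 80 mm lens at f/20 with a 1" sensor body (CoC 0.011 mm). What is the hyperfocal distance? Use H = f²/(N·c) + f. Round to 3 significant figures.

29.2 m

Hyperfocal distance H = f²/(N·c) + f = 80²/(20 × 0.011) + 80 = 6400/0.22 + 80 ≈ 29170.9 mm ≈ 29.2 m.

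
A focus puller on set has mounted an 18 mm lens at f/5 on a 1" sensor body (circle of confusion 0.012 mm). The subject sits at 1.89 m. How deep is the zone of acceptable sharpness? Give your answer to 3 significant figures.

Hyperfocal distance H = f²/(N·c) + f = 18²/(5 × 0.012) + 18 = 324/0.06 + 18 ≈ 5418.0 mm ≈ 5.418 m.
Near limit Dn = s·(H − f)/(H + s − 2f) = 1890 × (5418.0 − 18) / (5418.0 + 1890 − 2 × 18) = 1890 × 5400.0 / 7272.0 ≈ 1403.5 mm.
Far limit Df = s·(H − f)/(H − s) = 1890 × (5418.0 − 18) / (5418.0 − 1890) = 1890 × 5400.0 / 3528.0 ≈ 2892.9 mm.
Depth of field = Df − Dn = 2892.9 − 1403.5 ≈ 1489.4 mm ≈ 1.49 m.

1.49 m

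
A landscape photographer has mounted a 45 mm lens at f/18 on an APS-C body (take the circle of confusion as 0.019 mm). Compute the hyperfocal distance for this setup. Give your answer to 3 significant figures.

Hyperfocal distance H = f²/(N·c) + f = 45²/(18 × 0.019) + 45 = 2025/0.342 + 45 ≈ 5966.1 mm ≈ 5.97 m.

5.97 m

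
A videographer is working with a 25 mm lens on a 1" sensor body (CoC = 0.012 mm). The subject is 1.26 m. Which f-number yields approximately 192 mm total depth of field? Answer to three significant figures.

f/3.19

Write h = H − f = f²/(N·c). The thin-lens limits are Dn = s·h/(h + (s−f)) and Df = s·h/(h − (s−f)), so DoF = Df − Dn = 2·s·(s−f)·h / (h² − (s−f)²).
That is a quadratic in h: DoF·h² − 2·s·(s−f)·h − DoF·(s−f)² = 0 ⇒ h = (s−f)·(s + √(s² + DoF²)) / DoF = 1235 × (1260 + √(1260² + 192²)) / 192 = 1235 × (1260 + 1274.54) / 192 ≈ 16303 mm.
Then N = f²/(c·h) = 25² / (0.012 × 16303) = 625 / 195.64 ≈ 3.19.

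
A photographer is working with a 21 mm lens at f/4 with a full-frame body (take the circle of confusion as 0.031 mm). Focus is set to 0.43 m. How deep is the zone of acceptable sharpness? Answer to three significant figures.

Hyperfocal distance H = f²/(N·c) + f = 21²/(4 × 0.031) + 21 = 441/0.124 + 21 ≈ 3577.5 mm ≈ 3.577 m.
Near limit Dn = s·(H − f)/(H + s − 2f) = 430 × (3577.5 − 21) / (3577.5 + 430 − 2 × 21) = 430 × 3556.5 / 3965.5 ≈ 385.65 mm.
Far limit Df = s·(H − f)/(H − s) = 430 × (3577.5 − 21) / (3577.5 − 430) = 430 × 3556.5 / 3147.5 ≈ 485.88 mm.
Depth of field = Df − Dn = 485.88 − 385.65 ≈ 100.23 mm.

100 mm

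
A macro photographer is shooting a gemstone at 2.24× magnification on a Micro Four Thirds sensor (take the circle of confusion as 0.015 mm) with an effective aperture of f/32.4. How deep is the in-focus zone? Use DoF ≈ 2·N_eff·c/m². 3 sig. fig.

At magnification m, DoF ≈ 2·N_eff·c/m² = 2 × 32.4 × 0.015 / 2.24² = 0.972 / 5.018 ≈ 0.194 mm.

0.194 mm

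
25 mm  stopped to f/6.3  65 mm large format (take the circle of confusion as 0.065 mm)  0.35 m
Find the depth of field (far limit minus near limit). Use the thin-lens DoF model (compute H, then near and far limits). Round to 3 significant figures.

156 mm

Hyperfocal distance H = f²/(N·c) + f = 25²/(6.3 × 0.065) + 25 = 625/0.4095 + 25 ≈ 1551.3 mm ≈ 1.551 m.
Near limit Dn = s·(H − f)/(H + s − 2f) = 350 × (1551.3 − 25) / (1551.3 + 350 − 2 × 25) = 350 × 1526.3 / 1851.3 ≈ 288.56 mm.
Far limit Df = s·(H − f)/(H − s) = 350 × (1551.3 − 25) / (1551.3 − 350) = 350 × 1526.3 / 1201.3 ≈ 444.69 mm.
Depth of field = Df − Dn = 444.69 − 288.56 ≈ 156.13 mm.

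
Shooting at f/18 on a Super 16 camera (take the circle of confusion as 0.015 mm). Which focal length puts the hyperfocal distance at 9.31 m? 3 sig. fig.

From H = f²/(N·c) + f, with f ≪ H: f ≈ √(H·N·c) = √(9310 × 18 × 0.015) = √2513.7 ≈ 50.14 mm.
Exact: f² + N·c·f − N·c·H = 0 ⇒ f = (−N·c + √((N·c)² + 4·N·c·H))/2 = (−0.27 + √10055)/2 ≈ 50.002 mm ≈ 50.0 mm.

50.0 mm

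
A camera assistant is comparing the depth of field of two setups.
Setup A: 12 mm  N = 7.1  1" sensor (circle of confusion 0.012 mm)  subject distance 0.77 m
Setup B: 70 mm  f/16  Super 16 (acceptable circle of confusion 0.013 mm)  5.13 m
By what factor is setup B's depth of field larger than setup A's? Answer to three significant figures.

Setup A: H = 12²/(7.1×0.012) + 12 ≈ 1702.1 mm; DoF = Df − Dn = 1396.15 − 531.59 ≈ 864.56 mm.
Setup B: H = 70²/(16×0.013) + 70 ≈ 23627.7 mm; DoF = Df − Dn = 6533.3 − 4222.9 ≈ 2310.4 mm.
Ratio = 2310.4 / 864.56 ≈ 2.67.

2.67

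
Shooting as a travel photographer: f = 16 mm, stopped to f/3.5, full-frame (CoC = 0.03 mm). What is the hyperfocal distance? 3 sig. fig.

2.45 m

Hyperfocal distance H = f²/(N·c) + f = 16²/(3.5 × 0.03) + 16 = 256/0.105 + 16 ≈ 2454.1 mm ≈ 2.45 m.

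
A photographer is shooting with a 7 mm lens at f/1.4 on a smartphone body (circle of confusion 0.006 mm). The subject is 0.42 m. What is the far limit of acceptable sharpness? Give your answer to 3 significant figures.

Hyperfocal distance H = f²/(N·c) + f = 7²/(1.4 × 0.006) + 7 = 49/0.0084 + 7 ≈ 5840.3 mm ≈ 5.840 m.
Far limit Df = s·(H − f)/(H − s) = 420 × (5840.3 − 7) / (5840.3 − 420) = 420 × 5833.3 / 5420.3 ≈ 452.00 mm.

452 mm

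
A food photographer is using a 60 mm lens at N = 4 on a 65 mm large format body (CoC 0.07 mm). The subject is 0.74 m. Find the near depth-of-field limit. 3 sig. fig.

0.703 m

Hyperfocal distance H = f²/(N·c) + f = 60²/(4 × 0.07) + 60 = 3600/0.28 + 60 ≈ 12917.1 mm ≈ 12.92 m.
Near limit Dn = s·(H − f)/(H + s − 2f) = 740 × (12917.1 − 60) / (12917.1 + 740 − 2 × 60) = 740 × 12857.1 / 13537.1 ≈ 702.83 mm ≈ 0.703 m.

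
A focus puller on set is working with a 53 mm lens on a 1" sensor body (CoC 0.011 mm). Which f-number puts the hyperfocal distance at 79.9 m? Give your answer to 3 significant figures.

f/3.20

Rearrange H = f²/(N·c) + f for N: N = f² / ((H − f)·c).
N = 53² / ((79900 − 53) × 0.011) = 2809 / 878.3 ≈ 3.20.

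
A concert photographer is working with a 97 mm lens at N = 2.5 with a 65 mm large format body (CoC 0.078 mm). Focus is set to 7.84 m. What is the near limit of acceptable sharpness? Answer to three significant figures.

6.76 m

Hyperfocal distance H = f²/(N·c) + f = 97²/(2.5 × 0.078) + 97 = 9409/0.195 + 97 ≈ 48348.3 mm ≈ 48.35 m.
Near limit Dn = s·(H − f)/(H + s − 2f) = 7840 × (48348.3 − 97) / (48348.3 + 7840 − 2 × 97) = 7840 × 48251.3 / 55994.3 ≈ 6755.9 mm ≈ 6.76 m.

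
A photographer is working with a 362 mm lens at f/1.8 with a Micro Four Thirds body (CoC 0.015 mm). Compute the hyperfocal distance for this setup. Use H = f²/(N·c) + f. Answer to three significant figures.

Hyperfocal distance H = f²/(N·c) + f = 362²/(1.8 × 0.015) + 362 = 131044/0.027 + 362 ≈ 4853843.5 mm ≈ 4850 m.

4850 m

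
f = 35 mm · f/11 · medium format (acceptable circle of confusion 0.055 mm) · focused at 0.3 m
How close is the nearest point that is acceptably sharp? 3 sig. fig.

265 mm

Hyperfocal distance H = f²/(N·c) + f = 35²/(11 × 0.055) + 35 = 1225/0.605 + 35 ≈ 2059.8 mm ≈ 2.060 m.
Near limit Dn = s·(H − f)/(H + s − 2f) = 300 × (2059.8 − 35) / (2059.8 + 300 − 2 × 35) = 300 × 2024.8 / 2289.8 ≈ 265.28 mm.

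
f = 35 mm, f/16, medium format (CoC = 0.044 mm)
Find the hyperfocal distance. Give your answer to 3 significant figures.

1.78 m

Hyperfocal distance H = f²/(N·c) + f = 35²/(16 × 0.044) + 35 = 1225/0.704 + 35 ≈ 1775.1 mm ≈ 1.78 m.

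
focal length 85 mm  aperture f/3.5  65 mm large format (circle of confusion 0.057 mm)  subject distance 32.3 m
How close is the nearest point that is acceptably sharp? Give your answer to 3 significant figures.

17.1 m

Hyperfocal distance H = f²/(N·c) + f = 85²/(3.5 × 0.057) + 85 = 7225/0.1995 + 85 ≈ 36300.5 mm ≈ 36.30 m.
Near limit Dn = s·(H − f)/(H + s − 2f) = 32300 × (36300.5 − 85) / (36300.5 + 32300 − 2 × 85) = 32300 × 36215.5 / 68430.5 ≈ 17094 mm ≈ 17.1 m.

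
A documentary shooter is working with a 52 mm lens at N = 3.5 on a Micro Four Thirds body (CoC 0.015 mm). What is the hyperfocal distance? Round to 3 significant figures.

Hyperfocal distance H = f²/(N·c) + f = 52²/(3.5 × 0.015) + 52 = 2704/0.0525 + 52 ≈ 51556.8 mm ≈ 51.6 m.

51.6 m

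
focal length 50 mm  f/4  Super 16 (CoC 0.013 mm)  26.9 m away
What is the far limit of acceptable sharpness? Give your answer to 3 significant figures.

60.9 m

Hyperfocal distance H = f²/(N·c) + f = 50²/(4 × 0.013) + 50 = 2500/0.052 + 50 ≈ 48126.9 mm ≈ 48.13 m.
Far limit Df = s·(H − f)/(H − s) = 26900 × (48126.9 − 50) / (48126.9 − 26900) = 26900 × 48076.9 / 21226.9 ≈ 60926 mm ≈ 60.9 m.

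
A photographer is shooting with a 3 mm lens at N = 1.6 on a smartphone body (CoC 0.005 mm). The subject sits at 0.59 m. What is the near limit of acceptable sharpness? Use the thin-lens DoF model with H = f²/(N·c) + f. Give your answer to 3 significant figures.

388 mm

Hyperfocal distance H = f²/(N·c) + f = 3²/(1.6 × 0.005) + 3 = 9/0.008 + 3 ≈ 1128.0 mm ≈ 1.128 m.
Near limit Dn = s·(H − f)/(H + s − 2f) = 590 × (1128.0 − 3) / (1128.0 + 590 − 2 × 3) = 590 × 1125.0 / 1712.0 ≈ 387.70 mm.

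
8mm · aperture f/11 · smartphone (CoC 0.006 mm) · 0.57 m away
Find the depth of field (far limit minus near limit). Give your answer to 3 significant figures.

Hyperfocal distance H = f²/(N·c) + f = 8²/(11 × 0.006) + 8 = 64/0.066 + 8 ≈ 977.7 mm ≈ 0.978 m.
Near limit Dn = s·(H − f)/(H + s − 2f) = 570 × (977.7 − 8) / (977.7 + 570 − 2 × 8) = 570 × 969.7 / 1531.7 ≈ 360.86 mm.
Far limit Df = s·(H − f)/(H − s) = 570 × (977.7 − 8) / (977.7 − 570) = 570 × 969.7 / 407.7 ≈ 1355.73 mm.
Depth of field = Df − Dn = 1355.73 − 360.86 ≈ 994.87 mm ≈ 0.995 m.

0.995 m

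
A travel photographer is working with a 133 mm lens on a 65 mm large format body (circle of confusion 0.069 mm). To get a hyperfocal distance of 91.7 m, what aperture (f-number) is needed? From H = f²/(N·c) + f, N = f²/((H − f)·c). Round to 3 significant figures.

f/2.80

Rearrange H = f²/(N·c) + f for N: N = f² / ((H − f)·c).
N = 133² / ((91700 − 133) × 0.069) = 17689 / 6318 ≈ 2.80.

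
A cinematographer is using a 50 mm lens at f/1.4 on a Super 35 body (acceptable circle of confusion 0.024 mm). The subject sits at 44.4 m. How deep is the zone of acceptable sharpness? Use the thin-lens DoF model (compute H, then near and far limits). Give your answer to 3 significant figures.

Hyperfocal distance H = f²/(N·c) + f = 50²/(1.4 × 0.024) + 50 = 2500/0.0336 + 50 ≈ 74454.8 mm ≈ 74.45 m.
Near limit Dn = s·(H − f)/(H + s − 2f) = 44400 × (74454.8 − 50) / (74454.8 + 44400 − 2 × 50) = 44400 × 74404.8 / 118754.8 ≈ 27818 mm.
Far limit Df = s·(H − f)/(H − s) = 44400 × (74454.8 − 50) / (74454.8 − 44400) = 44400 × 74404.8 / 30054.8 ≈ 109918 mm.
Depth of field = Df − Dn = 109918 − 27818 ≈ 82100 mm ≈ 82.1 m.

82.1 m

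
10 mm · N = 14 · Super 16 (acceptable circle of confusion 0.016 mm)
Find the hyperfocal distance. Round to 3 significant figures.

Hyperfocal distance H = f²/(N·c) + f = 10²/(14 × 0.016) + 10 = 100/0.224 + 10 ≈ 456.4 mm ≈ 0.456 m.

456 mm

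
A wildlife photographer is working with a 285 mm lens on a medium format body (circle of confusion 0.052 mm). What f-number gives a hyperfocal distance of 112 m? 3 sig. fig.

Rearrange H = f²/(N·c) + f for N: N = f² / ((H − f)·c).
N = 285² / ((112000 − 285) × 0.052) = 81225 / 5809 ≈ 14.

f/14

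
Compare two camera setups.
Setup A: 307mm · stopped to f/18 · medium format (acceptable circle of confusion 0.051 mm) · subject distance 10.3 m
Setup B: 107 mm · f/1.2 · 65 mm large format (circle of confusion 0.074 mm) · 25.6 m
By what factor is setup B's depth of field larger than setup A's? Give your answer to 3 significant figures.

5.20

Setup A: H = 307²/(18×0.051) + 307 ≈ 102974.8 mm; DoF = Df − Dn = 11410.6 − 9386.4 ≈ 2024.2 mm.
Setup B: H = 107²/(1.2×0.074) + 107 ≈ 129037.2 mm; DoF = Df − Dn = 31909 − 21374 ≈ 10535 mm.
Ratio = 10535 / 2024.2 ≈ 5.20.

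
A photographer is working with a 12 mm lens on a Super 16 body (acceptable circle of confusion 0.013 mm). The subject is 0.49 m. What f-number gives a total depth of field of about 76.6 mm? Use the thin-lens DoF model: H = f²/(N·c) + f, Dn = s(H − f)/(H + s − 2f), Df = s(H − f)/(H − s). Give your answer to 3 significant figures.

f/1.80

Write h = H − f = f²/(N·c). The thin-lens limits are Dn = s·h/(h + (s−f)) and Df = s·h/(h − (s−f)), so DoF = Df − Dn = 2·s·(s−f)·h / (h² − (s−f)²).
That is a quadratic in h: DoF·h² − 2·s·(s−f)·h − DoF·(s−f)² = 0 ⇒ h = (s−f)·(s + √(s² + DoF²)) / DoF = 478 × (490 + √(490² + 76.6²)) / 76.6 = 478 × (490 + 495.951) / 76.6 ≈ 6152.5 mm.
Then N = f²/(c·h) = 12² / (0.013 × 6152.5) = 144 / 79.983 ≈ 1.80.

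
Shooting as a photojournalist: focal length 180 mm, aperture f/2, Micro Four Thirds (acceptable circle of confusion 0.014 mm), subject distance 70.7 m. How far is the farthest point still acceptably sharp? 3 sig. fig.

75.3 m

Hyperfocal distance H = f²/(N·c) + f = 180²/(2 × 0.014) + 180 = 32400/0.028 + 180 ≈ 1157322.9 mm ≈ 1157 m.
Far limit Df = s·(H − f)/(H − s) = 70700 × (1157322.9 − 180) / (1157322.9 − 70700) = 70700 × 1157142.9 / 1086622.9 ≈ 75288 mm ≈ 75.3 m.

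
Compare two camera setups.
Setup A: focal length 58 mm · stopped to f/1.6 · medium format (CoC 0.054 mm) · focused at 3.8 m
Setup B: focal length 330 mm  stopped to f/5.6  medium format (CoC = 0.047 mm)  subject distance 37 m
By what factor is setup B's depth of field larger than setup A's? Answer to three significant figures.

Setup A: H = 58²/(1.6×0.054) + 58 ≈ 38993.2 mm; DoF = Df − Dn = 4204.04 − 3466.81 ≈ 737.23 mm.
Setup B: H = 330²/(5.6×0.047) + 330 ≈ 414083.8 mm; DoF = Df − Dn = 40598.1 − 33987.7 ≈ 6610.4 mm.
Ratio = 6610.4 / 737.23 ≈ 8.97.

8.97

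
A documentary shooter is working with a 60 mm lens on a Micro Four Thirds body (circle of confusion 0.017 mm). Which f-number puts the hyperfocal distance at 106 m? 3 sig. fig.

f/2.00

Rearrange H = f²/(N·c) + f for N: N = f² / ((H − f)·c).
N = 60² / ((106000 − 60) × 0.017) = 3600 / 1801 ≈ 2.00.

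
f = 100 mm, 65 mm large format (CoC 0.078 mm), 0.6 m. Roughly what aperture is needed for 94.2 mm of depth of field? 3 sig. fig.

Write h = H − f = f²/(N·c). The thin-lens limits are Dn = s·h/(h + (s−f)) and Df = s·h/(h − (s−f)), so DoF = Df − Dn = 2·s·(s−f)·h / (h² − (s−f)²).
That is a quadratic in h: DoF·h² − 2·s·(s−f)·h − DoF·(s−f)² = 0 ⇒ h = (s−f)·(s + √(s² + DoF²)) / DoF = 500 × (600 + √(600² + 94.2²)) / 94.2 = 500 × (600 + 607.350) / 94.2 ≈ 6408.4 mm.
Then N = f²/(c·h) = 100² / (0.078 × 6408.4) = 10000 / 499.86 ≈ 20.

f/20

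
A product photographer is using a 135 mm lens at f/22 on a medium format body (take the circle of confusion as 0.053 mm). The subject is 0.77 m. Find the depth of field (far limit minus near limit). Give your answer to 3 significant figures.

Hyperfocal distance H = f²/(N·c) + f = 135²/(22 × 0.053) + 135 = 18225/1.166 + 135 ≈ 15765.4 mm ≈ 15.77 m.
Near limit Dn = s·(H − f)/(H + s − 2f) = 770 × (15765.4 − 135) / (15765.4 + 770 − 2 × 135) = 770 × 15630.4 / 16265.4 ≈ 739.939 mm.
Far limit Df = s·(H − f)/(H − s) = 770 × (15765.4 − 135) / (15765.4 − 770) = 770 × 15630.4 / 14995.4 ≈ 802.607 mm.
Depth of field = Df − Dn = 802.607 − 739.939 ≈ 62.668 mm.

62.7 mm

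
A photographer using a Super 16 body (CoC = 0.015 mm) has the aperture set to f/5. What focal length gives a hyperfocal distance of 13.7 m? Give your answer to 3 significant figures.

From H = f²/(N·c) + f, with f ≪ H: f ≈ √(H·N·c) = √(13700 × 5 × 0.015) = √1027.5 ≈ 32.05 mm.
Exact: f² + N·c·f − N·c·H = 0 ⇒ f = (−N·c + √((N·c)² + 4·N·c·H))/2 = (−0.075 + √4110.0)/2 ≈ 32.017 mm ≈ 32.0 mm.

32.0 mm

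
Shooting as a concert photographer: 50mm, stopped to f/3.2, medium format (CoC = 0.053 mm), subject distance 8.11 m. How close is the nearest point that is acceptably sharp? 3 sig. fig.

Hyperfocal distance H = f²/(N·c) + f = 50²/(3.2 × 0.053) + 50 = 2500/0.1696 + 50 ≈ 14790.6 mm ≈ 14.79 m.
Near limit Dn = s·(H − f)/(H + s − 2f) = 8110 × (14790.6 − 50) / (14790.6 + 8110 − 2 × 50) = 8110 × 14740.6 / 22800.6 ≈ 5243.1 mm ≈ 5.24 m.

5.24 m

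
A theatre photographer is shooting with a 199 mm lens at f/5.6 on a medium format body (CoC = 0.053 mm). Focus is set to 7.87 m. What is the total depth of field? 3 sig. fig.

0.908 m

Hyperfocal distance H = f²/(N·c) + f = 199²/(5.6 × 0.053) + 199 = 39601/0.2968 + 199 ≈ 133625.5 mm ≈ 133.6 m.
Near limit Dn = s·(H − f)/(H + s − 2f) = 7870 × (133625.5 − 199) / (133625.5 + 7870 − 2 × 199) = 7870 × 133426.5 / 141097.5 ≈ 7442.13 mm.
Far limit Df = s·(H − f)/(H − s) = 7870 × (133625.5 − 199) / (133625.5 − 7870) = 7870 × 133426.5 / 125755.5 ≈ 8350.06 mm.
Depth of field = Df − Dn = 8350.06 − 7442.13 ≈ 907.93 mm ≈ 0.908 m.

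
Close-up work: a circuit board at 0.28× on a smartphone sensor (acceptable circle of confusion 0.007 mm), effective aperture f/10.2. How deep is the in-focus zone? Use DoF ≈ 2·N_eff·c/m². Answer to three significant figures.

1.82 mm

At magnification m, DoF ≈ 2·N_eff·c/m² = 2 × 10.2 × 0.007 / 0.28² = 0.1428 / 0.0784 ≈ 1.82 mm.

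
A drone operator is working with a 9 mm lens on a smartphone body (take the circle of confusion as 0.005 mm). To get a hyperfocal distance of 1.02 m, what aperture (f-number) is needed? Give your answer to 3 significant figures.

f/16

Rearrange H = f²/(N·c) + f for N: N = f² / ((H − f)·c).
N = 9² / ((1020 − 9) × 0.005) = 81 / 5.055 ≈ 16.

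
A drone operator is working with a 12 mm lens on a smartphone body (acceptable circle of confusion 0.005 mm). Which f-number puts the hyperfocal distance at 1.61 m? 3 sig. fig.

Rearrange H = f²/(N·c) + f for N: N = f² / ((H − f)·c).
N = 12² / ((1610 − 12) × 0.005) = 144 / 7.990 ≈ 18.

f/18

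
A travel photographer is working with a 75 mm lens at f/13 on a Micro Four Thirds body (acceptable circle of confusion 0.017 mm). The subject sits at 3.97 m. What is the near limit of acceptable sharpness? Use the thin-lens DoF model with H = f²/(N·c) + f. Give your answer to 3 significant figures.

3.44 m

Hyperfocal distance H = f²/(N·c) + f = 75²/(13 × 0.017) + 75 = 5625/0.221 + 75 ≈ 25527.5 mm ≈ 25.53 m.
Near limit Dn = s·(H − f)/(H + s − 2f) = 3970 × (25527.5 − 75) / (25527.5 + 3970 − 2 × 75) = 3970 × 25452.5 / 29347.5 ≈ 3443.1 mm ≈ 3.44 m.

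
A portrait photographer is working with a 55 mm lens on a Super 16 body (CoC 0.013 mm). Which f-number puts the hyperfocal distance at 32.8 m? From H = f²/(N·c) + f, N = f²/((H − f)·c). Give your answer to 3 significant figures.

f/7.11

Rearrange H = f²/(N·c) + f for N: N = f² / ((H − f)·c).
N = 55² / ((32800 − 55) × 0.013) = 3025 / 425.7 ≈ 7.11.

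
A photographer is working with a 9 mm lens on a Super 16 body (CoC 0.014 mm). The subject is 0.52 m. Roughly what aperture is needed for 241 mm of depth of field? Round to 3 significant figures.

f/2.50

Write h = H − f = f²/(N·c). The thin-lens limits are Dn = s·h/(h + (s−f)) and Df = s·h/(h − (s−f)), so DoF = Df − Dn = 2·s·(s−f)·h / (h² − (s−f)²).
That is a quadratic in h: DoF·h² − 2·s·(s−f)·h − DoF·(s−f)² = 0 ⇒ h = (s−f)·(s + √(s² + DoF²)) / DoF = 511 × (520 + √(520² + 241²)) / 241 = 511 × (520 + 573.133) / 241 ≈ 2317.8 mm.
Then N = f²/(c·h) = 9² / (0.014 × 2317.8) = 81 / 32.449 ≈ 2.50.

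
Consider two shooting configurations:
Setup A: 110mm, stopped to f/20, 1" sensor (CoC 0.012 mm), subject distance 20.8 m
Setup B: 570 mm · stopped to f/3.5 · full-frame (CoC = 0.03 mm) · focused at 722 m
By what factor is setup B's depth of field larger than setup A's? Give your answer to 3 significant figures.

17.3

Setup A: H = 110²/(20×0.012) + 110 ≈ 50526.7 mm; DoF = Df − Dn = 35277 − 14748 ≈ 20529 mm.
Setup B: H = 570²/(3.5×0.03) + 570 ≈ 3094855.7 mm; DoF = Df − Dn = 941513 − 585493 ≈ 356020 mm.
Ratio = 356020 / 20529 ≈ 17.3.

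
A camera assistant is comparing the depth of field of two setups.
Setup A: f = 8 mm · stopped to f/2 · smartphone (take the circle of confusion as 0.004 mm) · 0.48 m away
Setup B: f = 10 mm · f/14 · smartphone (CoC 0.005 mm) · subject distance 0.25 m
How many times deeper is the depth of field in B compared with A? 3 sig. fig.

Setup A: H = 8²/(2×0.004) + 8 ≈ 8008.0 mm; DoF = Df − Dn = 510.096 − 453.258 ≈ 56.838 mm.
Setup B: H = 10²/(14×0.005) + 10 ≈ 1438.6 mm; DoF = Df − Dn = 300.481 − 214.041 ≈ 86.440 mm.
Ratio = 86.440 / 56.838 ≈ 1.52.

1.52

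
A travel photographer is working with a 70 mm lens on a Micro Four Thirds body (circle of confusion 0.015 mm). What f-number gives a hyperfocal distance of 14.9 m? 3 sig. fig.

f/22

Rearrange H = f²/(N·c) + f for N: N = f² / ((H − f)·c).
N = 70² / ((14900 − 70) × 0.015) = 4900 / 222.4 ≈ 22.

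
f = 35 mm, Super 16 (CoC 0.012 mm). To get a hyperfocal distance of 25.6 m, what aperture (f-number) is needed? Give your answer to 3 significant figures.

f/3.99

Rearrange H = f²/(N·c) + f for N: N = f² / ((H − f)·c).
N = 35² / ((25600 − 35) × 0.012) = 1225 / 306.8 ≈ 3.99.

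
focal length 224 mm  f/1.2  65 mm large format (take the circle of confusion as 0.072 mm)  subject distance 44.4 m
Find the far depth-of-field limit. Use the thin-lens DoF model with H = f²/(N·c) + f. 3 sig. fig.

Hyperfocal distance H = f²/(N·c) + f = 224²/(1.2 × 0.072) + 224 = 50176/0.0864 + 224 ≈ 580964.7 mm ≈ 581.0 m.
Far limit Df = s·(H − f)/(H − s) = 44400 × (580964.7 − 224) / (580964.7 − 44400) = 44400 × 580740.7 / 536564.7 ≈ 48056 mm ≈ 48.1 m.

48.1 m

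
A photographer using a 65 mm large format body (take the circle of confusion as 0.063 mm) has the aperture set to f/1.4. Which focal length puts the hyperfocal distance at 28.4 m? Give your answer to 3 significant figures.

50.0 mm

From H = f²/(N·c) + f, with f ≪ H: f ≈ √(H·N·c) = √(28400 × 1.4 × 0.063) = √2504.9 ≈ 50.05 mm.
Exact: f² + N·c·f − N·c·H = 0 ⇒ f = (−N·c + √((N·c)² + 4·N·c·H))/2 = (−0.0882 + √10020)/2 ≈ 50.005 mm ≈ 50.0 mm.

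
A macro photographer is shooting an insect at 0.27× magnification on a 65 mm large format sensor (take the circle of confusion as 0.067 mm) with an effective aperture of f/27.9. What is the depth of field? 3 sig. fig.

51.3 mm

At magnification m, DoF ≈ 2·N_eff·c/m² = 2 × 27.9 × 0.067 / 0.27² = 3.739 / 0.0729 ≈ 51.3 mm.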